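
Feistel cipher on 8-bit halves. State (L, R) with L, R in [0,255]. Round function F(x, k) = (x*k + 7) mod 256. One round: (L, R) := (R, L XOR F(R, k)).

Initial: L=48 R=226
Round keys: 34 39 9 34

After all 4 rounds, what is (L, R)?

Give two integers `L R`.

Round 1 (k=34): L=226 R=59
Round 2 (k=39): L=59 R=230
Round 3 (k=9): L=230 R=38
Round 4 (k=34): L=38 R=245

Answer: 38 245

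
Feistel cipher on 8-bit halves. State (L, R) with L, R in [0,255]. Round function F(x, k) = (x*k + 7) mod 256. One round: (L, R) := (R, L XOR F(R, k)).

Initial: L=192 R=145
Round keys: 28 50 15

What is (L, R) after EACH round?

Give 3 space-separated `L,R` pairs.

Round 1 (k=28): L=145 R=35
Round 2 (k=50): L=35 R=76
Round 3 (k=15): L=76 R=88

Answer: 145,35 35,76 76,88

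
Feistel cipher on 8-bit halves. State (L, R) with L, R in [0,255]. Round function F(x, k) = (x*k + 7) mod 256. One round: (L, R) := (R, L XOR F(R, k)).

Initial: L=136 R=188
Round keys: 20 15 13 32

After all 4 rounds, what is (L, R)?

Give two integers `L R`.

Round 1 (k=20): L=188 R=63
Round 2 (k=15): L=63 R=4
Round 3 (k=13): L=4 R=4
Round 4 (k=32): L=4 R=131

Answer: 4 131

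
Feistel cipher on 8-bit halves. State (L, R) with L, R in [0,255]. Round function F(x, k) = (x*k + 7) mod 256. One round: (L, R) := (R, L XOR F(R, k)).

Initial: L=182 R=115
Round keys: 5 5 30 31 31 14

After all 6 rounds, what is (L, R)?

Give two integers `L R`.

Answer: 100 99

Derivation:
Round 1 (k=5): L=115 R=240
Round 2 (k=5): L=240 R=196
Round 3 (k=30): L=196 R=15
Round 4 (k=31): L=15 R=28
Round 5 (k=31): L=28 R=100
Round 6 (k=14): L=100 R=99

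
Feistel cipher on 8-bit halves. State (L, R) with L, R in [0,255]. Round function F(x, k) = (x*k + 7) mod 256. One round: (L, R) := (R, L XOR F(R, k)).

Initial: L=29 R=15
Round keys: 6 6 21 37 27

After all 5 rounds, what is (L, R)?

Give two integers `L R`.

Round 1 (k=6): L=15 R=124
Round 2 (k=6): L=124 R=224
Round 3 (k=21): L=224 R=27
Round 4 (k=37): L=27 R=14
Round 5 (k=27): L=14 R=154

Answer: 14 154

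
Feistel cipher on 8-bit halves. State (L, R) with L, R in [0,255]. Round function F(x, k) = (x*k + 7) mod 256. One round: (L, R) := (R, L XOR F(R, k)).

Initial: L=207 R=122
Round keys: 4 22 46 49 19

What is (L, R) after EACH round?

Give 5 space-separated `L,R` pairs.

Round 1 (k=4): L=122 R=32
Round 2 (k=22): L=32 R=189
Round 3 (k=46): L=189 R=221
Round 4 (k=49): L=221 R=233
Round 5 (k=19): L=233 R=143

Answer: 122,32 32,189 189,221 221,233 233,143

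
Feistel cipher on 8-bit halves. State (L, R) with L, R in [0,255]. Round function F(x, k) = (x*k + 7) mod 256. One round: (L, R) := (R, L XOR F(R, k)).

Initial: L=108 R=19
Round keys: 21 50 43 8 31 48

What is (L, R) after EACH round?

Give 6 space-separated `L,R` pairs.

Round 1 (k=21): L=19 R=250
Round 2 (k=50): L=250 R=200
Round 3 (k=43): L=200 R=101
Round 4 (k=8): L=101 R=231
Round 5 (k=31): L=231 R=101
Round 6 (k=48): L=101 R=16

Answer: 19,250 250,200 200,101 101,231 231,101 101,16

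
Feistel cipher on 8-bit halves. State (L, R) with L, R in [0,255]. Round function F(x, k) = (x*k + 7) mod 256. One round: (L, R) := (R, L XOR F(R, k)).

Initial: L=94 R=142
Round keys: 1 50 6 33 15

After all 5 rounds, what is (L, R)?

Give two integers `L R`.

Round 1 (k=1): L=142 R=203
Round 2 (k=50): L=203 R=35
Round 3 (k=6): L=35 R=18
Round 4 (k=33): L=18 R=122
Round 5 (k=15): L=122 R=63

Answer: 122 63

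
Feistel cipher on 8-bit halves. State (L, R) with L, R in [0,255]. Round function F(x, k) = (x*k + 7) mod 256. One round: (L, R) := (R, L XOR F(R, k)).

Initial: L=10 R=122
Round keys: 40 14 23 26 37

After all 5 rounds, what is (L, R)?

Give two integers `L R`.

Answer: 78 152

Derivation:
Round 1 (k=40): L=122 R=29
Round 2 (k=14): L=29 R=231
Round 3 (k=23): L=231 R=213
Round 4 (k=26): L=213 R=78
Round 5 (k=37): L=78 R=152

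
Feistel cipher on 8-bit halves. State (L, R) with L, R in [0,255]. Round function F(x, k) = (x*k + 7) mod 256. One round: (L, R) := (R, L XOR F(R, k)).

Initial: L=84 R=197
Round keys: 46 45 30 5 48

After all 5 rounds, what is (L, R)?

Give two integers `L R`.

Round 1 (k=46): L=197 R=57
Round 2 (k=45): L=57 R=201
Round 3 (k=30): L=201 R=172
Round 4 (k=5): L=172 R=170
Round 5 (k=48): L=170 R=75

Answer: 170 75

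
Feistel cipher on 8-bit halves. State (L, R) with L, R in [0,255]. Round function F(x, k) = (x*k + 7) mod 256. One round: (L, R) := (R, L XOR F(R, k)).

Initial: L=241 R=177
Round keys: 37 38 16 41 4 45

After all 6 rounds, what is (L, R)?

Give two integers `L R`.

Answer: 49 225

Derivation:
Round 1 (k=37): L=177 R=109
Round 2 (k=38): L=109 R=132
Round 3 (k=16): L=132 R=42
Round 4 (k=41): L=42 R=69
Round 5 (k=4): L=69 R=49
Round 6 (k=45): L=49 R=225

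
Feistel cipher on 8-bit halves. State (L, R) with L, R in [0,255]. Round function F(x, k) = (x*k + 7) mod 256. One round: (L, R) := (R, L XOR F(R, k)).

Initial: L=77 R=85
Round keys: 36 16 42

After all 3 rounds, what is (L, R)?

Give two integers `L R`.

Round 1 (k=36): L=85 R=182
Round 2 (k=16): L=182 R=50
Round 3 (k=42): L=50 R=141

Answer: 50 141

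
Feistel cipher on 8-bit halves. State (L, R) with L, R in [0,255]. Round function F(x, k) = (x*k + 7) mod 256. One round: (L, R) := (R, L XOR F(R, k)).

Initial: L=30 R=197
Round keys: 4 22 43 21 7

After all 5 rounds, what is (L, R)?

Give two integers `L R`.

Answer: 177 76

Derivation:
Round 1 (k=4): L=197 R=5
Round 2 (k=22): L=5 R=176
Round 3 (k=43): L=176 R=146
Round 4 (k=21): L=146 R=177
Round 5 (k=7): L=177 R=76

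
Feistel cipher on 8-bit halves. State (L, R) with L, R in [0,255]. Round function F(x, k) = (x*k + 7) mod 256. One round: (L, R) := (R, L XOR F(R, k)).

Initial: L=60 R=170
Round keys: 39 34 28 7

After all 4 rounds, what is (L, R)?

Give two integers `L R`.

Answer: 10 46

Derivation:
Round 1 (k=39): L=170 R=209
Round 2 (k=34): L=209 R=99
Round 3 (k=28): L=99 R=10
Round 4 (k=7): L=10 R=46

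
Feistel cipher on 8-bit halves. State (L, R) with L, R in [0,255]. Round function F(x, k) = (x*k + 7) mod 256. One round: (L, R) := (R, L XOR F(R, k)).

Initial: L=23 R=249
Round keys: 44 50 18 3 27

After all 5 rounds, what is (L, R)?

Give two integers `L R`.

Answer: 250 114

Derivation:
Round 1 (k=44): L=249 R=196
Round 2 (k=50): L=196 R=182
Round 3 (k=18): L=182 R=23
Round 4 (k=3): L=23 R=250
Round 5 (k=27): L=250 R=114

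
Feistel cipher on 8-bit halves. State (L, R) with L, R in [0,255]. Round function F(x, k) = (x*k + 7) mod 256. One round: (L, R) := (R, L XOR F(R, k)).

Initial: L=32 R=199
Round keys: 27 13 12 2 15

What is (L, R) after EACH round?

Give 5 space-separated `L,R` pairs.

Round 1 (k=27): L=199 R=36
Round 2 (k=13): L=36 R=28
Round 3 (k=12): L=28 R=115
Round 4 (k=2): L=115 R=241
Round 5 (k=15): L=241 R=85

Answer: 199,36 36,28 28,115 115,241 241,85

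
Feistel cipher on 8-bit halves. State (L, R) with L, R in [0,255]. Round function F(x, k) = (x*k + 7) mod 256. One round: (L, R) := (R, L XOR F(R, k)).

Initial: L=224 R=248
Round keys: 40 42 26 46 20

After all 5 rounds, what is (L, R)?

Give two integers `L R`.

Answer: 30 81

Derivation:
Round 1 (k=40): L=248 R=39
Round 2 (k=42): L=39 R=149
Round 3 (k=26): L=149 R=14
Round 4 (k=46): L=14 R=30
Round 5 (k=20): L=30 R=81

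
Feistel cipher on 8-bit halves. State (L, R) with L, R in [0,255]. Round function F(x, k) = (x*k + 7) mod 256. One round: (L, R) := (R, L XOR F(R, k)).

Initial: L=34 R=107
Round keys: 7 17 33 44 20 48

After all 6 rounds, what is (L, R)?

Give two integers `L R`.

Round 1 (k=7): L=107 R=214
Round 2 (k=17): L=214 R=86
Round 3 (k=33): L=86 R=203
Round 4 (k=44): L=203 R=189
Round 5 (k=20): L=189 R=0
Round 6 (k=48): L=0 R=186

Answer: 0 186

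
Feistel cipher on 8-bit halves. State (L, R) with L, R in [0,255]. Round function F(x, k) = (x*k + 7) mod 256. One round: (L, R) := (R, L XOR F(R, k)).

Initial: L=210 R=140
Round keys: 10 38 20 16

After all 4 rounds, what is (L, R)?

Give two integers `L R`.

Round 1 (k=10): L=140 R=173
Round 2 (k=38): L=173 R=57
Round 3 (k=20): L=57 R=214
Round 4 (k=16): L=214 R=94

Answer: 214 94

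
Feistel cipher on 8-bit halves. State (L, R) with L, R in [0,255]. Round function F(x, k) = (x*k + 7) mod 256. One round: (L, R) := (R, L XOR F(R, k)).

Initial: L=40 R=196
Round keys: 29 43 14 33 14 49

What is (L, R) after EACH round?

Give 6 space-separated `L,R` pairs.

Answer: 196,19 19,252 252,220 220,159 159,101 101,195

Derivation:
Round 1 (k=29): L=196 R=19
Round 2 (k=43): L=19 R=252
Round 3 (k=14): L=252 R=220
Round 4 (k=33): L=220 R=159
Round 5 (k=14): L=159 R=101
Round 6 (k=49): L=101 R=195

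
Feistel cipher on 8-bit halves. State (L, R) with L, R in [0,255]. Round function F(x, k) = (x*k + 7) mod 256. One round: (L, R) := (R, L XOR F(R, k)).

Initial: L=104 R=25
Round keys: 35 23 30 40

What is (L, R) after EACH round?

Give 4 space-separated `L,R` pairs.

Round 1 (k=35): L=25 R=26
Round 2 (k=23): L=26 R=68
Round 3 (k=30): L=68 R=229
Round 4 (k=40): L=229 R=139

Answer: 25,26 26,68 68,229 229,139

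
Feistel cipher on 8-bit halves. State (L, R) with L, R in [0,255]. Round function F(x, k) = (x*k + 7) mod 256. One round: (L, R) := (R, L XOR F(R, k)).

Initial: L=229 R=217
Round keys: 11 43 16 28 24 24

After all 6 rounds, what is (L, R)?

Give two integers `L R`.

Round 1 (k=11): L=217 R=191
Round 2 (k=43): L=191 R=197
Round 3 (k=16): L=197 R=232
Round 4 (k=28): L=232 R=162
Round 5 (k=24): L=162 R=223
Round 6 (k=24): L=223 R=77

Answer: 223 77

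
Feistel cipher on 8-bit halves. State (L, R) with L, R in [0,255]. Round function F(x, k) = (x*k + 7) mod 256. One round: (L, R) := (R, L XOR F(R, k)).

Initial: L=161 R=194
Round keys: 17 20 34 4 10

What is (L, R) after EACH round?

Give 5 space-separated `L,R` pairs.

Answer: 194,72 72,101 101,57 57,142 142,170

Derivation:
Round 1 (k=17): L=194 R=72
Round 2 (k=20): L=72 R=101
Round 3 (k=34): L=101 R=57
Round 4 (k=4): L=57 R=142
Round 5 (k=10): L=142 R=170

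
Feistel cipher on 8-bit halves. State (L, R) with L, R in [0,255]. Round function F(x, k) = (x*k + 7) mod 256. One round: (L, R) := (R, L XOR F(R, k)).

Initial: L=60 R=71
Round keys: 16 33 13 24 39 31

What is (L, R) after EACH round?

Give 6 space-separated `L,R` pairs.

Answer: 71,75 75,245 245,51 51,58 58,238 238,227

Derivation:
Round 1 (k=16): L=71 R=75
Round 2 (k=33): L=75 R=245
Round 3 (k=13): L=245 R=51
Round 4 (k=24): L=51 R=58
Round 5 (k=39): L=58 R=238
Round 6 (k=31): L=238 R=227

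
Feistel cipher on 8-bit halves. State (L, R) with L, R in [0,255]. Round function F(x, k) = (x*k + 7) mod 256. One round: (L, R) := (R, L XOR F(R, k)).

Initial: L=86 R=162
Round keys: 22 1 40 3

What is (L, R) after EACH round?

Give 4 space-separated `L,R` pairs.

Round 1 (k=22): L=162 R=165
Round 2 (k=1): L=165 R=14
Round 3 (k=40): L=14 R=146
Round 4 (k=3): L=146 R=179

Answer: 162,165 165,14 14,146 146,179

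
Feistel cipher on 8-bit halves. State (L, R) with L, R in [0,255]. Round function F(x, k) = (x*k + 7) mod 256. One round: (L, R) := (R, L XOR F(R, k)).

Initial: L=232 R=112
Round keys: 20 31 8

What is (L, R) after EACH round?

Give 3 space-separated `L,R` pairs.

Answer: 112,47 47,200 200,104

Derivation:
Round 1 (k=20): L=112 R=47
Round 2 (k=31): L=47 R=200
Round 3 (k=8): L=200 R=104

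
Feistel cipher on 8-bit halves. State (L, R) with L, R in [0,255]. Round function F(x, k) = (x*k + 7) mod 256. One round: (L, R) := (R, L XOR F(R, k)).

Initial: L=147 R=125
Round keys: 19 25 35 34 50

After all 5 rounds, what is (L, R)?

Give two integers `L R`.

Round 1 (k=19): L=125 R=221
Round 2 (k=25): L=221 R=225
Round 3 (k=35): L=225 R=23
Round 4 (k=34): L=23 R=244
Round 5 (k=50): L=244 R=184

Answer: 244 184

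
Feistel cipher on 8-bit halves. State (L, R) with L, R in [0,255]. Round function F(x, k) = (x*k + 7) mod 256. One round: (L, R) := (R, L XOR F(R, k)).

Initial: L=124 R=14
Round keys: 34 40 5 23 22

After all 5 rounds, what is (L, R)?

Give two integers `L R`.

Answer: 29 6

Derivation:
Round 1 (k=34): L=14 R=159
Round 2 (k=40): L=159 R=209
Round 3 (k=5): L=209 R=131
Round 4 (k=23): L=131 R=29
Round 5 (k=22): L=29 R=6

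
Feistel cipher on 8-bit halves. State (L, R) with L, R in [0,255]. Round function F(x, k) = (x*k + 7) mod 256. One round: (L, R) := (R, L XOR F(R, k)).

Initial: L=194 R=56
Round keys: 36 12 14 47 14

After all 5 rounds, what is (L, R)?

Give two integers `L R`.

Answer: 24 179

Derivation:
Round 1 (k=36): L=56 R=37
Round 2 (k=12): L=37 R=251
Round 3 (k=14): L=251 R=228
Round 4 (k=47): L=228 R=24
Round 5 (k=14): L=24 R=179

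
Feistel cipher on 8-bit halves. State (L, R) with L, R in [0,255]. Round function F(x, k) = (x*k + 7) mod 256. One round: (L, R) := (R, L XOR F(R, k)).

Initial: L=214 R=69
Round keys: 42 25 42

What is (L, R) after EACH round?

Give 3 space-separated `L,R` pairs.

Round 1 (k=42): L=69 R=143
Round 2 (k=25): L=143 R=187
Round 3 (k=42): L=187 R=58

Answer: 69,143 143,187 187,58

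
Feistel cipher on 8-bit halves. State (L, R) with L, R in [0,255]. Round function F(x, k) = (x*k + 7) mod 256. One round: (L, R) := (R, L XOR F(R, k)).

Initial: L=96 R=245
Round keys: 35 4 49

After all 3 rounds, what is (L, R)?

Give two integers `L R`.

Answer: 106 183

Derivation:
Round 1 (k=35): L=245 R=230
Round 2 (k=4): L=230 R=106
Round 3 (k=49): L=106 R=183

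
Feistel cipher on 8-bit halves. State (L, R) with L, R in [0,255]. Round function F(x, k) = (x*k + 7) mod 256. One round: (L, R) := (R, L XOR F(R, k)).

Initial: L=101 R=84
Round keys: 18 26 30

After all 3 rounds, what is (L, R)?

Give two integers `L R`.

Round 1 (k=18): L=84 R=138
Round 2 (k=26): L=138 R=95
Round 3 (k=30): L=95 R=163

Answer: 95 163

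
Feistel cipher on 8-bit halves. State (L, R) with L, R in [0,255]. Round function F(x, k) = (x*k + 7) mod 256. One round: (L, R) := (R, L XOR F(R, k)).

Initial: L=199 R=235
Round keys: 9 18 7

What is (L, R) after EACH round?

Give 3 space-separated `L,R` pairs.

Round 1 (k=9): L=235 R=141
Round 2 (k=18): L=141 R=26
Round 3 (k=7): L=26 R=48

Answer: 235,141 141,26 26,48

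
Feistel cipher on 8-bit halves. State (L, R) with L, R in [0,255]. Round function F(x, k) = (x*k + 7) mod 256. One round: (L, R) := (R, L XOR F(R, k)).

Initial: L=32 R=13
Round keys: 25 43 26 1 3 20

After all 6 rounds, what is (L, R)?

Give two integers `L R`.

Answer: 152 87

Derivation:
Round 1 (k=25): L=13 R=108
Round 2 (k=43): L=108 R=38
Round 3 (k=26): L=38 R=143
Round 4 (k=1): L=143 R=176
Round 5 (k=3): L=176 R=152
Round 6 (k=20): L=152 R=87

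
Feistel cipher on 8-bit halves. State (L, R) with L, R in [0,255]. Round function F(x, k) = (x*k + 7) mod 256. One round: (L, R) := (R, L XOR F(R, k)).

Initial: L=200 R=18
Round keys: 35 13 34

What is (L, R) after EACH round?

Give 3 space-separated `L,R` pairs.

Answer: 18,181 181,42 42,46

Derivation:
Round 1 (k=35): L=18 R=181
Round 2 (k=13): L=181 R=42
Round 3 (k=34): L=42 R=46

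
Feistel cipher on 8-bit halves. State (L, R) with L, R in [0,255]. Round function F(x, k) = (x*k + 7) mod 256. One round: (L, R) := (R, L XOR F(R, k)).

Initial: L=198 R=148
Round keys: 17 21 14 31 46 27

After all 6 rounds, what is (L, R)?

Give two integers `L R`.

Round 1 (k=17): L=148 R=29
Round 2 (k=21): L=29 R=252
Round 3 (k=14): L=252 R=210
Round 4 (k=31): L=210 R=137
Round 5 (k=46): L=137 R=119
Round 6 (k=27): L=119 R=29

Answer: 119 29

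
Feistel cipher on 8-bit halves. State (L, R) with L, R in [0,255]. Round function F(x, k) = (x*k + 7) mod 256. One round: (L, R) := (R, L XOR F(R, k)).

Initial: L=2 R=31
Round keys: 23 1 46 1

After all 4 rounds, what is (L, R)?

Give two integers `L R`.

Answer: 73 150

Derivation:
Round 1 (k=23): L=31 R=210
Round 2 (k=1): L=210 R=198
Round 3 (k=46): L=198 R=73
Round 4 (k=1): L=73 R=150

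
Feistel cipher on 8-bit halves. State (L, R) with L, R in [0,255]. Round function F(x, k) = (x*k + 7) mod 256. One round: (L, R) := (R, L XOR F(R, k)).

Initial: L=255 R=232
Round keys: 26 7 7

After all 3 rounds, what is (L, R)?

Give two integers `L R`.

Answer: 55 224

Derivation:
Round 1 (k=26): L=232 R=104
Round 2 (k=7): L=104 R=55
Round 3 (k=7): L=55 R=224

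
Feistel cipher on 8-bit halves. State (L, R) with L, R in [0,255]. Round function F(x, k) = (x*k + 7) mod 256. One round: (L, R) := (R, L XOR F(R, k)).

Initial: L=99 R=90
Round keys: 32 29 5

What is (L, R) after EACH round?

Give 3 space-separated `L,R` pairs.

Answer: 90,36 36,65 65,104

Derivation:
Round 1 (k=32): L=90 R=36
Round 2 (k=29): L=36 R=65
Round 3 (k=5): L=65 R=104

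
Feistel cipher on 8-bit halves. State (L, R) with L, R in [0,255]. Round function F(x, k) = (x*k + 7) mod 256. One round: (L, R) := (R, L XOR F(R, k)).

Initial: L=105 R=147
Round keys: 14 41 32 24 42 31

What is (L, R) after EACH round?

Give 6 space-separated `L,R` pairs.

Answer: 147,120 120,172 172,255 255,67 67,250 250,14

Derivation:
Round 1 (k=14): L=147 R=120
Round 2 (k=41): L=120 R=172
Round 3 (k=32): L=172 R=255
Round 4 (k=24): L=255 R=67
Round 5 (k=42): L=67 R=250
Round 6 (k=31): L=250 R=14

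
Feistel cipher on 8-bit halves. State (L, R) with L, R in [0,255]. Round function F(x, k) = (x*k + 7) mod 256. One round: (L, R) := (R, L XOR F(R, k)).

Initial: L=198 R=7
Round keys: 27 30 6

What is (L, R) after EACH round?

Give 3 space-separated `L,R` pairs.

Round 1 (k=27): L=7 R=2
Round 2 (k=30): L=2 R=68
Round 3 (k=6): L=68 R=157

Answer: 7,2 2,68 68,157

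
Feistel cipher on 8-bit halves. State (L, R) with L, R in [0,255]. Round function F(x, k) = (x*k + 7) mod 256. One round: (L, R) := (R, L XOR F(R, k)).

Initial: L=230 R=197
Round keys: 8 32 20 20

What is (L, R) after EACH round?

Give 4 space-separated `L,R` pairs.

Round 1 (k=8): L=197 R=201
Round 2 (k=32): L=201 R=226
Round 3 (k=20): L=226 R=102
Round 4 (k=20): L=102 R=29

Answer: 197,201 201,226 226,102 102,29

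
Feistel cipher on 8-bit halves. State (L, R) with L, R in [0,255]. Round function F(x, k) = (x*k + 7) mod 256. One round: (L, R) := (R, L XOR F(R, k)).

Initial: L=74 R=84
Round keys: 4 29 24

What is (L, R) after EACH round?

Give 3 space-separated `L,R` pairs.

Answer: 84,29 29,4 4,122

Derivation:
Round 1 (k=4): L=84 R=29
Round 2 (k=29): L=29 R=4
Round 3 (k=24): L=4 R=122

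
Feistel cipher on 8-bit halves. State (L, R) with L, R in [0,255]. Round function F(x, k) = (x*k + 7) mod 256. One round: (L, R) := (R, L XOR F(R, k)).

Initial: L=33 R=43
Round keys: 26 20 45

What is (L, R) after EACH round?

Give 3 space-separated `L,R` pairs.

Round 1 (k=26): L=43 R=68
Round 2 (k=20): L=68 R=124
Round 3 (k=45): L=124 R=151

Answer: 43,68 68,124 124,151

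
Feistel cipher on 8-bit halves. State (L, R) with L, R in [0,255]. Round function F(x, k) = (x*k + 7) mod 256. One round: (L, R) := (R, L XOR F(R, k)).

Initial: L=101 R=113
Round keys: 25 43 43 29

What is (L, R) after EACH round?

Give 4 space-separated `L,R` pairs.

Round 1 (k=25): L=113 R=117
Round 2 (k=43): L=117 R=223
Round 3 (k=43): L=223 R=9
Round 4 (k=29): L=9 R=211

Answer: 113,117 117,223 223,9 9,211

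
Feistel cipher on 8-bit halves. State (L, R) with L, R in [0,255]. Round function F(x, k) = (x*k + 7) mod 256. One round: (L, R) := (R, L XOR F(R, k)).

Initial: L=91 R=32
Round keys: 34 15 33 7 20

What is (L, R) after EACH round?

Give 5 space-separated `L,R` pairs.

Round 1 (k=34): L=32 R=28
Round 2 (k=15): L=28 R=139
Round 3 (k=33): L=139 R=238
Round 4 (k=7): L=238 R=2
Round 5 (k=20): L=2 R=193

Answer: 32,28 28,139 139,238 238,2 2,193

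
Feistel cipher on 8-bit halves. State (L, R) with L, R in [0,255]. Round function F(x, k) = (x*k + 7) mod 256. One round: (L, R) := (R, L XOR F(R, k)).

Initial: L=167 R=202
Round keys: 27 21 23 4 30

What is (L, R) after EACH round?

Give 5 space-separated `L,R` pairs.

Round 1 (k=27): L=202 R=242
Round 2 (k=21): L=242 R=43
Round 3 (k=23): L=43 R=22
Round 4 (k=4): L=22 R=116
Round 5 (k=30): L=116 R=137

Answer: 202,242 242,43 43,22 22,116 116,137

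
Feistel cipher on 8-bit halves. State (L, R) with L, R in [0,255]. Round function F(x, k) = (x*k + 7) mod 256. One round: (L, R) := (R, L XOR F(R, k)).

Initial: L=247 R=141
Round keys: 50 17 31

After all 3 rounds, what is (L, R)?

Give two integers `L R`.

Round 1 (k=50): L=141 R=102
Round 2 (k=17): L=102 R=64
Round 3 (k=31): L=64 R=161

Answer: 64 161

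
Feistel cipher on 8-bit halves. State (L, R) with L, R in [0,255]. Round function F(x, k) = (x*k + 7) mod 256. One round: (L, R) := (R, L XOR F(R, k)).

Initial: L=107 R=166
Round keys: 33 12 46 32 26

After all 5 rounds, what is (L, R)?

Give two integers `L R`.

Answer: 142 144

Derivation:
Round 1 (k=33): L=166 R=6
Round 2 (k=12): L=6 R=233
Round 3 (k=46): L=233 R=227
Round 4 (k=32): L=227 R=142
Round 5 (k=26): L=142 R=144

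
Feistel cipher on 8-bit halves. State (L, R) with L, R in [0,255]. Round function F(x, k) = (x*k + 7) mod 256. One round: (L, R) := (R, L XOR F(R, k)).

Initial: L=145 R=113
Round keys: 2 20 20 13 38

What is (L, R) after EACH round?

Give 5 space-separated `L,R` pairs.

Answer: 113,120 120,22 22,199 199,52 52,120

Derivation:
Round 1 (k=2): L=113 R=120
Round 2 (k=20): L=120 R=22
Round 3 (k=20): L=22 R=199
Round 4 (k=13): L=199 R=52
Round 5 (k=38): L=52 R=120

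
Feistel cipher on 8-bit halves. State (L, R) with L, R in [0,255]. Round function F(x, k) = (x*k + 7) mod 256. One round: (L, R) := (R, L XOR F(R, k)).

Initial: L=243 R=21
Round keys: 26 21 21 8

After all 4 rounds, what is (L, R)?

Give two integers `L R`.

Round 1 (k=26): L=21 R=218
Round 2 (k=21): L=218 R=252
Round 3 (k=21): L=252 R=105
Round 4 (k=8): L=105 R=179

Answer: 105 179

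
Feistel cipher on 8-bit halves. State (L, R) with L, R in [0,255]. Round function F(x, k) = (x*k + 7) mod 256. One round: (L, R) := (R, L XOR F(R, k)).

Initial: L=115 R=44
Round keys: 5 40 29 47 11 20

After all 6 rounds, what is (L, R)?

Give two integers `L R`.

Round 1 (k=5): L=44 R=144
Round 2 (k=40): L=144 R=171
Round 3 (k=29): L=171 R=246
Round 4 (k=47): L=246 R=154
Round 5 (k=11): L=154 R=83
Round 6 (k=20): L=83 R=25

Answer: 83 25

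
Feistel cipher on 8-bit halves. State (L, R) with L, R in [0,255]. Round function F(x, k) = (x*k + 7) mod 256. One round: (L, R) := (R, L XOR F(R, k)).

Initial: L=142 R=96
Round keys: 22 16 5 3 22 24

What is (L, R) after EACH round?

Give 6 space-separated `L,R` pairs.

Answer: 96,201 201,247 247,19 19,183 183,210 210,0

Derivation:
Round 1 (k=22): L=96 R=201
Round 2 (k=16): L=201 R=247
Round 3 (k=5): L=247 R=19
Round 4 (k=3): L=19 R=183
Round 5 (k=22): L=183 R=210
Round 6 (k=24): L=210 R=0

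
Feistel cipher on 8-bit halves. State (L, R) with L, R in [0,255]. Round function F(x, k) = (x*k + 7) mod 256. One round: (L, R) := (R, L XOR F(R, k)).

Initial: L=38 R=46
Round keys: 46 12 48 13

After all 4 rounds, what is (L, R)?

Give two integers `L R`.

Answer: 26 84

Derivation:
Round 1 (k=46): L=46 R=109
Round 2 (k=12): L=109 R=13
Round 3 (k=48): L=13 R=26
Round 4 (k=13): L=26 R=84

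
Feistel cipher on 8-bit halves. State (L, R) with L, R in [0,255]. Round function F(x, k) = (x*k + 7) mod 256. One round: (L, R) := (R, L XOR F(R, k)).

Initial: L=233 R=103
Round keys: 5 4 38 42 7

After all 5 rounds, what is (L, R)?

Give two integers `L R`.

Round 1 (k=5): L=103 R=227
Round 2 (k=4): L=227 R=244
Round 3 (k=38): L=244 R=220
Round 4 (k=42): L=220 R=235
Round 5 (k=7): L=235 R=168

Answer: 235 168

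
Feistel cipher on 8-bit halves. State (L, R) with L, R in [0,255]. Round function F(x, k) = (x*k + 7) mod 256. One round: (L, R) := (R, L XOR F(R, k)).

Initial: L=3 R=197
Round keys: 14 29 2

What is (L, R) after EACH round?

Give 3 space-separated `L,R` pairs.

Round 1 (k=14): L=197 R=206
Round 2 (k=29): L=206 R=152
Round 3 (k=2): L=152 R=249

Answer: 197,206 206,152 152,249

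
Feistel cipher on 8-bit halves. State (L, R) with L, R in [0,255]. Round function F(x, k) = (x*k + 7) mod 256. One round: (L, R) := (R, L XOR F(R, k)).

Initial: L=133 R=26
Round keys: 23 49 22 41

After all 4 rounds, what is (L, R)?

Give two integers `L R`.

Answer: 45 121

Derivation:
Round 1 (k=23): L=26 R=216
Round 2 (k=49): L=216 R=69
Round 3 (k=22): L=69 R=45
Round 4 (k=41): L=45 R=121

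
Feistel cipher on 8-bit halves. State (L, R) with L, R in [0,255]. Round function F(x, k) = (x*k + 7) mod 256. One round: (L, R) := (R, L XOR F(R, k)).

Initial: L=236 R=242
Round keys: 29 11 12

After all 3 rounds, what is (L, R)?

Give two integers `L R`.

Round 1 (k=29): L=242 R=157
Round 2 (k=11): L=157 R=52
Round 3 (k=12): L=52 R=234

Answer: 52 234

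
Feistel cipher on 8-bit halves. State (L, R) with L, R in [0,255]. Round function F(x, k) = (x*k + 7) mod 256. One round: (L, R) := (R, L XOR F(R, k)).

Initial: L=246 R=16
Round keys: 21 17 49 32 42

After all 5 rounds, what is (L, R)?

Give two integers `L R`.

Round 1 (k=21): L=16 R=161
Round 2 (k=17): L=161 R=168
Round 3 (k=49): L=168 R=142
Round 4 (k=32): L=142 R=111
Round 5 (k=42): L=111 R=179

Answer: 111 179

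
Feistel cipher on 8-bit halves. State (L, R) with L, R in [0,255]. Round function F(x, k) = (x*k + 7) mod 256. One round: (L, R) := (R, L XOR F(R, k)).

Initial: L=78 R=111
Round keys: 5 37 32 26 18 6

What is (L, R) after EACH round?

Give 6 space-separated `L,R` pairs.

Answer: 111,124 124,156 156,251 251,25 25,50 50,42

Derivation:
Round 1 (k=5): L=111 R=124
Round 2 (k=37): L=124 R=156
Round 3 (k=32): L=156 R=251
Round 4 (k=26): L=251 R=25
Round 5 (k=18): L=25 R=50
Round 6 (k=6): L=50 R=42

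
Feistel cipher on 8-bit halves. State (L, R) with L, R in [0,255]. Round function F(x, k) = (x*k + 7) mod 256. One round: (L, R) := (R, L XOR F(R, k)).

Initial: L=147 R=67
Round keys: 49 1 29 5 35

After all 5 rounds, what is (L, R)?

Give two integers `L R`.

Round 1 (k=49): L=67 R=73
Round 2 (k=1): L=73 R=19
Round 3 (k=29): L=19 R=103
Round 4 (k=5): L=103 R=25
Round 5 (k=35): L=25 R=21

Answer: 25 21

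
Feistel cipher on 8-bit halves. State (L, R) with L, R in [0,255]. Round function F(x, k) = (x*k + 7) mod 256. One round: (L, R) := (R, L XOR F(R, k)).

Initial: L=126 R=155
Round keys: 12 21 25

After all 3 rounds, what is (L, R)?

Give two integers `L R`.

Round 1 (k=12): L=155 R=53
Round 2 (k=21): L=53 R=251
Round 3 (k=25): L=251 R=191

Answer: 251 191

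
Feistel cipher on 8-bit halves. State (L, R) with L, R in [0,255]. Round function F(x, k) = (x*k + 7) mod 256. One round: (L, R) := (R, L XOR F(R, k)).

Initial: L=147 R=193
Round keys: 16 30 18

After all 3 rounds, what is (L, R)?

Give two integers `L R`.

Answer: 190 231

Derivation:
Round 1 (k=16): L=193 R=132
Round 2 (k=30): L=132 R=190
Round 3 (k=18): L=190 R=231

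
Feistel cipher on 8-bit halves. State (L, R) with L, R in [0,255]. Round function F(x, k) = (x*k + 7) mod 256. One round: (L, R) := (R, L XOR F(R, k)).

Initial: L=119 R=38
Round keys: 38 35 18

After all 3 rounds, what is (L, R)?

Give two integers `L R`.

Answer: 61 141

Derivation:
Round 1 (k=38): L=38 R=220
Round 2 (k=35): L=220 R=61
Round 3 (k=18): L=61 R=141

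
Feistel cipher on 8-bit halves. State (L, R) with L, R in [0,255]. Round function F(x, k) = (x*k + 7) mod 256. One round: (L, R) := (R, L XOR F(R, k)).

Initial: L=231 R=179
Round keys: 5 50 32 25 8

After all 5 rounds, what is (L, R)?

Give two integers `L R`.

Round 1 (k=5): L=179 R=97
Round 2 (k=50): L=97 R=74
Round 3 (k=32): L=74 R=38
Round 4 (k=25): L=38 R=247
Round 5 (k=8): L=247 R=153

Answer: 247 153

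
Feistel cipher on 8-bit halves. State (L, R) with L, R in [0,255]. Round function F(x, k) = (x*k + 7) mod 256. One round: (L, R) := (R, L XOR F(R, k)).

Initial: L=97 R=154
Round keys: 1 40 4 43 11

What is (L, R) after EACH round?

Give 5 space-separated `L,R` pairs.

Round 1 (k=1): L=154 R=192
Round 2 (k=40): L=192 R=157
Round 3 (k=4): L=157 R=187
Round 4 (k=43): L=187 R=237
Round 5 (k=11): L=237 R=141

Answer: 154,192 192,157 157,187 187,237 237,141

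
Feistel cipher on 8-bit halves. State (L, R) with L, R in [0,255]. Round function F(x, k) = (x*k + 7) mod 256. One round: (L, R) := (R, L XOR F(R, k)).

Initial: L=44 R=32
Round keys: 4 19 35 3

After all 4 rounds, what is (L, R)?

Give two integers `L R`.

Round 1 (k=4): L=32 R=171
Round 2 (k=19): L=171 R=152
Round 3 (k=35): L=152 R=100
Round 4 (k=3): L=100 R=171

Answer: 100 171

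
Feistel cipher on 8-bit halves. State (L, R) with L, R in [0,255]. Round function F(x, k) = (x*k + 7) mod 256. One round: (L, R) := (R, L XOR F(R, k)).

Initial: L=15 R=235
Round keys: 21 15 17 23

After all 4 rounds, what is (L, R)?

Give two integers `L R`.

Round 1 (k=21): L=235 R=65
Round 2 (k=15): L=65 R=61
Round 3 (k=17): L=61 R=85
Round 4 (k=23): L=85 R=151

Answer: 85 151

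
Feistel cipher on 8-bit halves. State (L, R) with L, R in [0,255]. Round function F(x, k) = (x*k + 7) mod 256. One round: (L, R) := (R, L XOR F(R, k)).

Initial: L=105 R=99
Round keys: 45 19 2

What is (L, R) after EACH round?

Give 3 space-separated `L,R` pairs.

Round 1 (k=45): L=99 R=7
Round 2 (k=19): L=7 R=239
Round 3 (k=2): L=239 R=226

Answer: 99,7 7,239 239,226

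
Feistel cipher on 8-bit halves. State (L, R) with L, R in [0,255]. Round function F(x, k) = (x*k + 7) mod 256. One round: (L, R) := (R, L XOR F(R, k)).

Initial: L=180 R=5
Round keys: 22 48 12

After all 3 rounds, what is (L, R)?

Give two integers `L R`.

Round 1 (k=22): L=5 R=193
Round 2 (k=48): L=193 R=50
Round 3 (k=12): L=50 R=158

Answer: 50 158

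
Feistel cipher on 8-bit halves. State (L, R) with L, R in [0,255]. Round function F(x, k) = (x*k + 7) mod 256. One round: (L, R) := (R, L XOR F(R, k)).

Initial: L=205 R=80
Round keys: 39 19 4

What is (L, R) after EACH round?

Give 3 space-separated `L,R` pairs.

Answer: 80,250 250,197 197,225

Derivation:
Round 1 (k=39): L=80 R=250
Round 2 (k=19): L=250 R=197
Round 3 (k=4): L=197 R=225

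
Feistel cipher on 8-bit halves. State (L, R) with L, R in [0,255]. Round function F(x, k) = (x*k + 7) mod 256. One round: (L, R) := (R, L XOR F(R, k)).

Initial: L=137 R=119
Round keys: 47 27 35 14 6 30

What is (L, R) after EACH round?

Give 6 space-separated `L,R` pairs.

Answer: 119,105 105,109 109,135 135,4 4,152 152,211

Derivation:
Round 1 (k=47): L=119 R=105
Round 2 (k=27): L=105 R=109
Round 3 (k=35): L=109 R=135
Round 4 (k=14): L=135 R=4
Round 5 (k=6): L=4 R=152
Round 6 (k=30): L=152 R=211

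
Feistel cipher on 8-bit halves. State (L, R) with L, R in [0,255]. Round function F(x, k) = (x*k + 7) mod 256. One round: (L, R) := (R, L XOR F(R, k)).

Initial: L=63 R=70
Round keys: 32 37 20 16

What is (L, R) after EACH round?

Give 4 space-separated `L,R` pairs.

Answer: 70,248 248,153 153,3 3,174

Derivation:
Round 1 (k=32): L=70 R=248
Round 2 (k=37): L=248 R=153
Round 3 (k=20): L=153 R=3
Round 4 (k=16): L=3 R=174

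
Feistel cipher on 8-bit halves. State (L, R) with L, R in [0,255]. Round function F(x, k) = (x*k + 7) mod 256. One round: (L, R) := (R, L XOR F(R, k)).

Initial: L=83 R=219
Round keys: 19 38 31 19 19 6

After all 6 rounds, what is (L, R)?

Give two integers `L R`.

Round 1 (k=19): L=219 R=27
Round 2 (k=38): L=27 R=210
Round 3 (k=31): L=210 R=110
Round 4 (k=19): L=110 R=227
Round 5 (k=19): L=227 R=142
Round 6 (k=6): L=142 R=184

Answer: 142 184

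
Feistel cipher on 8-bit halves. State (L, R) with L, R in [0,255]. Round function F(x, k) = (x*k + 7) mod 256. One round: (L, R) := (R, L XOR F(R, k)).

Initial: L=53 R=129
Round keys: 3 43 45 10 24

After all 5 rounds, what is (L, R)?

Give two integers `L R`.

Round 1 (k=3): L=129 R=191
Round 2 (k=43): L=191 R=157
Round 3 (k=45): L=157 R=31
Round 4 (k=10): L=31 R=160
Round 5 (k=24): L=160 R=24

Answer: 160 24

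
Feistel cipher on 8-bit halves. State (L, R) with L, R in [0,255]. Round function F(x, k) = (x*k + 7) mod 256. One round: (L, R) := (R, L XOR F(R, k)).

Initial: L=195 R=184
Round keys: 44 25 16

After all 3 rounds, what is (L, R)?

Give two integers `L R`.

Answer: 115 83

Derivation:
Round 1 (k=44): L=184 R=100
Round 2 (k=25): L=100 R=115
Round 3 (k=16): L=115 R=83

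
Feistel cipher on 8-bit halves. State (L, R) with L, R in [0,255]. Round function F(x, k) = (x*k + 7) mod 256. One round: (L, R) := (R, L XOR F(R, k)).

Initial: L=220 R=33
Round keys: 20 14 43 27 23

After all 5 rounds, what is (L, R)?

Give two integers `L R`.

Answer: 7 112

Derivation:
Round 1 (k=20): L=33 R=71
Round 2 (k=14): L=71 R=200
Round 3 (k=43): L=200 R=216
Round 4 (k=27): L=216 R=7
Round 5 (k=23): L=7 R=112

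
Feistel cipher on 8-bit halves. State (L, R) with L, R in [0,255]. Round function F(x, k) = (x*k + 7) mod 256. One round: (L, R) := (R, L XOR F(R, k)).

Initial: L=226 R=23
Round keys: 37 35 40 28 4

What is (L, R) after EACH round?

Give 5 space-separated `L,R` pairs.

Answer: 23,184 184,56 56,127 127,211 211,44

Derivation:
Round 1 (k=37): L=23 R=184
Round 2 (k=35): L=184 R=56
Round 3 (k=40): L=56 R=127
Round 4 (k=28): L=127 R=211
Round 5 (k=4): L=211 R=44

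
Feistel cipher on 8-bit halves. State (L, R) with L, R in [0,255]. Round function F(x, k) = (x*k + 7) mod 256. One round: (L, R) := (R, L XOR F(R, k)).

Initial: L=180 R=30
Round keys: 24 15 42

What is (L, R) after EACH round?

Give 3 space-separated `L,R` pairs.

Answer: 30,99 99,202 202,72

Derivation:
Round 1 (k=24): L=30 R=99
Round 2 (k=15): L=99 R=202
Round 3 (k=42): L=202 R=72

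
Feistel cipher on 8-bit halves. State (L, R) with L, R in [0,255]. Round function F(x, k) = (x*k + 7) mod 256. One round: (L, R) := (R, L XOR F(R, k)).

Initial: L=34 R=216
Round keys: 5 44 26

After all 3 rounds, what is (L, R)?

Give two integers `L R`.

Round 1 (k=5): L=216 R=29
Round 2 (k=44): L=29 R=219
Round 3 (k=26): L=219 R=88

Answer: 219 88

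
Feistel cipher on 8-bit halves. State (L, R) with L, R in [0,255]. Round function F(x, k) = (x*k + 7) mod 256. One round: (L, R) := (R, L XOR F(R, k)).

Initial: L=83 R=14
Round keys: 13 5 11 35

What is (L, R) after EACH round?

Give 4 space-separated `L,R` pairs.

Round 1 (k=13): L=14 R=238
Round 2 (k=5): L=238 R=163
Round 3 (k=11): L=163 R=230
Round 4 (k=35): L=230 R=218

Answer: 14,238 238,163 163,230 230,218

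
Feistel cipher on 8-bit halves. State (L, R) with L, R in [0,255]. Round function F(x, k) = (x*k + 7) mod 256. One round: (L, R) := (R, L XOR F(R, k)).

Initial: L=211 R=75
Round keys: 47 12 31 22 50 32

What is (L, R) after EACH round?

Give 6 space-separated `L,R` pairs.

Answer: 75,31 31,48 48,200 200,7 7,173 173,160

Derivation:
Round 1 (k=47): L=75 R=31
Round 2 (k=12): L=31 R=48
Round 3 (k=31): L=48 R=200
Round 4 (k=22): L=200 R=7
Round 5 (k=50): L=7 R=173
Round 6 (k=32): L=173 R=160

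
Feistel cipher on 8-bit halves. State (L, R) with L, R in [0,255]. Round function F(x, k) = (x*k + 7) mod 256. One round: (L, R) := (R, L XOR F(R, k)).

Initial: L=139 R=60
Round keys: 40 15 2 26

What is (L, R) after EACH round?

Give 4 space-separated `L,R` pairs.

Answer: 60,236 236,231 231,57 57,54

Derivation:
Round 1 (k=40): L=60 R=236
Round 2 (k=15): L=236 R=231
Round 3 (k=2): L=231 R=57
Round 4 (k=26): L=57 R=54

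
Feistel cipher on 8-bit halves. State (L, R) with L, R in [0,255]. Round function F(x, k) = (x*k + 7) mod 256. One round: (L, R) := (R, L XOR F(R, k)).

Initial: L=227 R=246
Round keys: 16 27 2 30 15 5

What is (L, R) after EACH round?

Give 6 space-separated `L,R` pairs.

Round 1 (k=16): L=246 R=132
Round 2 (k=27): L=132 R=5
Round 3 (k=2): L=5 R=149
Round 4 (k=30): L=149 R=120
Round 5 (k=15): L=120 R=154
Round 6 (k=5): L=154 R=113

Answer: 246,132 132,5 5,149 149,120 120,154 154,113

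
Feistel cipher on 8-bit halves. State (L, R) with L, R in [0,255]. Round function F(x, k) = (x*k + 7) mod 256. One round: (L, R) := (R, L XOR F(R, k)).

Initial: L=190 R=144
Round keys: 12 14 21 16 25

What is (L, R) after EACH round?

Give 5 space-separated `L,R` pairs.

Round 1 (k=12): L=144 R=121
Round 2 (k=14): L=121 R=53
Round 3 (k=21): L=53 R=25
Round 4 (k=16): L=25 R=162
Round 5 (k=25): L=162 R=192

Answer: 144,121 121,53 53,25 25,162 162,192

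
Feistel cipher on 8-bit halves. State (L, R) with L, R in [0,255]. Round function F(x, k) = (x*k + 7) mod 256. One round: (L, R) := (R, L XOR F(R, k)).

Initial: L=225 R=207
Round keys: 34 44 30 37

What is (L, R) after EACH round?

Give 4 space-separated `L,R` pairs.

Round 1 (k=34): L=207 R=100
Round 2 (k=44): L=100 R=248
Round 3 (k=30): L=248 R=115
Round 4 (k=37): L=115 R=94

Answer: 207,100 100,248 248,115 115,94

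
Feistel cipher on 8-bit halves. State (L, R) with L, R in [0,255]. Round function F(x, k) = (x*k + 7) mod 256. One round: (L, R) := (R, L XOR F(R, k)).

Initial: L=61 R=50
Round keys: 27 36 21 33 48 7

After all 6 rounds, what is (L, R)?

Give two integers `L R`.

Answer: 55 42

Derivation:
Round 1 (k=27): L=50 R=112
Round 2 (k=36): L=112 R=245
Round 3 (k=21): L=245 R=80
Round 4 (k=33): L=80 R=162
Round 5 (k=48): L=162 R=55
Round 6 (k=7): L=55 R=42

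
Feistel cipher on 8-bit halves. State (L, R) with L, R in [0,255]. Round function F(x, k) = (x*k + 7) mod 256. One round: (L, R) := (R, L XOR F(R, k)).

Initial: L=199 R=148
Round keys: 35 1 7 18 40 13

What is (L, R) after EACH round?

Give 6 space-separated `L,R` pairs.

Round 1 (k=35): L=148 R=132
Round 2 (k=1): L=132 R=31
Round 3 (k=7): L=31 R=100
Round 4 (k=18): L=100 R=16
Round 5 (k=40): L=16 R=227
Round 6 (k=13): L=227 R=158

Answer: 148,132 132,31 31,100 100,16 16,227 227,158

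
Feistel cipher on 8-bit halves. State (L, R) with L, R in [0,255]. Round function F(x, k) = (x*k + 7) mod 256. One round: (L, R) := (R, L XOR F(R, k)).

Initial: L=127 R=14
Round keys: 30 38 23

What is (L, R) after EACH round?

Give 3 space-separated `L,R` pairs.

Answer: 14,212 212,113 113,250

Derivation:
Round 1 (k=30): L=14 R=212
Round 2 (k=38): L=212 R=113
Round 3 (k=23): L=113 R=250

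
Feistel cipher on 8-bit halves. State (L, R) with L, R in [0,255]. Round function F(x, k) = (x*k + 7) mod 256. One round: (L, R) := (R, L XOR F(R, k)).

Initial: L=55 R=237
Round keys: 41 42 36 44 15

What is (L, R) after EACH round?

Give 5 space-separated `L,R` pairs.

Round 1 (k=41): L=237 R=203
Round 2 (k=42): L=203 R=184
Round 3 (k=36): L=184 R=44
Round 4 (k=44): L=44 R=47
Round 5 (k=15): L=47 R=228

Answer: 237,203 203,184 184,44 44,47 47,228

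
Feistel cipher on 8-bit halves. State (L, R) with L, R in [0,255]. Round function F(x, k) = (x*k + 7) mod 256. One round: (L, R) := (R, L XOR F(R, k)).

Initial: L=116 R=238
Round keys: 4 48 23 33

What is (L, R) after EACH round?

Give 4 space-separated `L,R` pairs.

Answer: 238,203 203,249 249,173 173,173

Derivation:
Round 1 (k=4): L=238 R=203
Round 2 (k=48): L=203 R=249
Round 3 (k=23): L=249 R=173
Round 4 (k=33): L=173 R=173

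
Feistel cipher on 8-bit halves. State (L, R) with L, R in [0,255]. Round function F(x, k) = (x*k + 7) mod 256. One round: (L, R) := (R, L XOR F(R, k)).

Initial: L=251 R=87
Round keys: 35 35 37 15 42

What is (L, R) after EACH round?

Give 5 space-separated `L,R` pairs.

Answer: 87,23 23,123 123,217 217,197 197,128

Derivation:
Round 1 (k=35): L=87 R=23
Round 2 (k=35): L=23 R=123
Round 3 (k=37): L=123 R=217
Round 4 (k=15): L=217 R=197
Round 5 (k=42): L=197 R=128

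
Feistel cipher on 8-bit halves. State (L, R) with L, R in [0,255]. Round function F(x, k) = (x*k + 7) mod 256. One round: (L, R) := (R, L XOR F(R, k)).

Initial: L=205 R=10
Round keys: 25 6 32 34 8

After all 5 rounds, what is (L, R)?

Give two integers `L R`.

Round 1 (k=25): L=10 R=204
Round 2 (k=6): L=204 R=197
Round 3 (k=32): L=197 R=107
Round 4 (k=34): L=107 R=248
Round 5 (k=8): L=248 R=172

Answer: 248 172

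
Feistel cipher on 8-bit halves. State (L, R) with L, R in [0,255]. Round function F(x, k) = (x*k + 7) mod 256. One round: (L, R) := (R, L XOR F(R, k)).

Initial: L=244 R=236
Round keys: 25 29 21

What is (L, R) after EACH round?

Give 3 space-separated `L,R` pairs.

Round 1 (k=25): L=236 R=231
Round 2 (k=29): L=231 R=222
Round 3 (k=21): L=222 R=218

Answer: 236,231 231,222 222,218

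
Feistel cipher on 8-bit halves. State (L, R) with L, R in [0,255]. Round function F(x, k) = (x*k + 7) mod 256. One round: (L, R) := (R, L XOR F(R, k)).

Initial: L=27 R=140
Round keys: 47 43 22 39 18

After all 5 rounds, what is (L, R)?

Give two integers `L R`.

Round 1 (k=47): L=140 R=160
Round 2 (k=43): L=160 R=107
Round 3 (k=22): L=107 R=153
Round 4 (k=39): L=153 R=61
Round 5 (k=18): L=61 R=200

Answer: 61 200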